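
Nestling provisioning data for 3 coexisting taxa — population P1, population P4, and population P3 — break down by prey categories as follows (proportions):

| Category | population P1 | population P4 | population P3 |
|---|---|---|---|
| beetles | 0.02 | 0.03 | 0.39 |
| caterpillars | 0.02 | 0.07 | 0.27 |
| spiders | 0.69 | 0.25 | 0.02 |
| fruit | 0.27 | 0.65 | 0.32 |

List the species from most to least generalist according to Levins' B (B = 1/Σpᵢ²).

population P3 > population P4 > population P1

Σp_P1ᵢ² = 0.02² + 0.02² + 0.69² + 0.27² = 0.0004 + 0.0004 + 0.4761 + 0.0729 = 0.5498
B_P1 = 1 / 0.5498 = 1.8188
Σp_P4ᵢ² = 0.03² + 0.07² + 0.25² + 0.65² = 0.0009 + 0.0049 + 0.0625 + 0.4225 = 0.4908
B_P4 = 1 / 0.4908 = 2.0375
Σp_P3ᵢ² = 0.39² + 0.27² + 0.02² + 0.32² = 0.1521 + 0.0729 + 0.0004 + 0.1024 = 0.3278
B_P3 = 1 / 0.3278 = 3.0506
Ranking by B (broadest → narrowest): population P3 (3.05) > population P4 (2.04) > population P1 (1.82)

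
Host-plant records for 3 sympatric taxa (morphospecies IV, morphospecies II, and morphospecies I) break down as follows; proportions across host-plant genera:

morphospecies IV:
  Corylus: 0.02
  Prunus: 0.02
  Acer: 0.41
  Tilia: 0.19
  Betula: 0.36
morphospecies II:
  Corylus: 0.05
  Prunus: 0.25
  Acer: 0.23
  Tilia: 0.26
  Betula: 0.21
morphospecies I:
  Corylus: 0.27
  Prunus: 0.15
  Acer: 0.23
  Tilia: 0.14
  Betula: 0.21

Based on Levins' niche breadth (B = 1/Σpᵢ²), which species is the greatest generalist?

Σp_IVᵢ² = 0.02² + 0.02² + 0.41² + 0.19² + 0.36² = 0.0004 + 0.0004 + 0.1681 + 0.0361 + 0.1296 = 0.3346
B_IV = 1 / 0.3346 = 2.9886
Σp_IIᵢ² = 0.05² + 0.25² + 0.23² + 0.26² + 0.21² = 0.0025 + 0.0625 + 0.0529 + 0.0676 + 0.0441 = 0.2296
B_II = 1 / 0.2296 = 4.3554
Σp_Iᵢ² = 0.27² + 0.15² + 0.23² + 0.14² + 0.21² = 0.0729 + 0.0225 + 0.0529 + 0.0196 + 0.0441 = 0.2120
B_I = 1 / 0.2120 = 4.7170
Highest B → broadest niche (most generalist): morphospecies I (B = 4.72).

morphospecies I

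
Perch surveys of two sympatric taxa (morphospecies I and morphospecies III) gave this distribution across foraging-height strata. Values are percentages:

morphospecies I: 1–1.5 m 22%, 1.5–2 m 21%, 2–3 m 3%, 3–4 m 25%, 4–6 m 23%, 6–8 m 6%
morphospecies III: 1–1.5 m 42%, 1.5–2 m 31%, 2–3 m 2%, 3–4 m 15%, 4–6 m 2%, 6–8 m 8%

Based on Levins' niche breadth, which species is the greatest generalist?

morphospecies I

Convert percentages to proportions (divide by 100).
Σp_Iᵢ² = 0.22² + 0.21² + 0.03² + 0.25² + 0.23² + 0.06² = 0.0484 + 0.0441 + 0.0009 + 0.0625 + 0.0529 + 0.0036 = 0.2124
B_I = 1 / 0.2124 = 4.7081
Σp_IIIᵢ² = 0.42² + 0.31² + 0.02² + 0.15² + 0.02² + 0.08² = 0.1764 + 0.0961 + 0.0004 + 0.0225 + 0.0004 + 0.0064 = 0.3022
B_III = 1 / 0.3022 = 3.3091
Highest B → broadest niche (most generalist): morphospecies I (B = 4.71).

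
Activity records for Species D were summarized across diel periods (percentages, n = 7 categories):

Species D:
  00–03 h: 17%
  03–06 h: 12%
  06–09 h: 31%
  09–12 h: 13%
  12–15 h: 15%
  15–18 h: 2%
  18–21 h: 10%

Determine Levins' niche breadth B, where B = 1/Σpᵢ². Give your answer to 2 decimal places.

5.29

Convert percentages to proportions (divide by 100).
Σpᵢ² = 0.17² + 0.12² + 0.31² + 0.13² + 0.15² + 0.02² + 0.10² = 0.0289 + 0.0144 + 0.0961 + 0.0169 + 0.0225 + 0.0004 + 0.0100 = 0.1892
B = 1 / 0.1892 = 5.2854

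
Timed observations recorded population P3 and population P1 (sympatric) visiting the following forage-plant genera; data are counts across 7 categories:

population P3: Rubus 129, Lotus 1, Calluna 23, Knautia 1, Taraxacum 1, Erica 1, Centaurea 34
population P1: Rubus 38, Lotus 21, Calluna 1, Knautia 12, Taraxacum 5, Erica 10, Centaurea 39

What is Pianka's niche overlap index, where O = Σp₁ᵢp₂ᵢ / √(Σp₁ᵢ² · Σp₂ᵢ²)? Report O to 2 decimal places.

Proportions for population P3 (n=190): 129/190=0.6789, 1/190=0.0053, 23/190=0.1211, 1/190=0.0053, 1/190=0.0053, 1/190=0.0053, 34/190=0.1789
Proportions for population P1 (n=126): 38/126=0.3016, 21/126=0.1667, 1/126=0.0079, 12/126=0.0952, 5/126=0.0397, 10/126=0.0794, 39/126=0.3095
Σ p₁ᵢp₂ᵢ = 0.204756 + 0.000884 + 0.000957 + 0.000505 + 0.000210 + 0.000421 + 0.055370 = 0.263103
Σp_1ᵢ² = 0.6789² + 0.0053² + 0.1211² + 0.0053² + 0.0053² + 0.0053² + 0.1789² = 0.460905 + 0.000028 + 0.014665 + 0.000028 + 0.000028 + 0.000028 + 0.032005 = 0.507687
Σp_2ᵢ² = 0.3016² + 0.1667² + 0.0079² + 0.0952² + 0.0397² + 0.0794² + 0.3095² = 0.090963 + 0.027789 + 0.000062 + 0.009063 + 0.001576 + 0.006304 + 0.095790 = 0.231547
O = 0.263103 / √(0.507687 × 0.231547) = 0.263103 / 0.3428606 = 0.7674

0.77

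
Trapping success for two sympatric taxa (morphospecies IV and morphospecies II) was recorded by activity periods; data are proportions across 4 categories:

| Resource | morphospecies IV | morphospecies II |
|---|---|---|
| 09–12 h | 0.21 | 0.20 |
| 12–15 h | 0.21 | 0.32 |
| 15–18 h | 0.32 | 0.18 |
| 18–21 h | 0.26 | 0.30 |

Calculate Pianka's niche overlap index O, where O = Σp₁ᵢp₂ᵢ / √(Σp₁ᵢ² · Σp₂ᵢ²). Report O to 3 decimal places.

Σ p₁ᵢp₂ᵢ = 0.0420 + 0.0672 + 0.0576 + 0.0780 = 0.2448
Σp_1ᵢ² = 0.21² + 0.21² + 0.32² + 0.26² = 0.0441 + 0.0441 + 0.1024 + 0.0676 = 0.2582
Σp_2ᵢ² = 0.20² + 0.32² + 0.18² + 0.30² = 0.0400 + 0.1024 + 0.0324 + 0.0900 = 0.2648
O = 0.2448 / √(0.2582 × 0.2648) = 0.2448 / 0.261479 = 0.93621

0.936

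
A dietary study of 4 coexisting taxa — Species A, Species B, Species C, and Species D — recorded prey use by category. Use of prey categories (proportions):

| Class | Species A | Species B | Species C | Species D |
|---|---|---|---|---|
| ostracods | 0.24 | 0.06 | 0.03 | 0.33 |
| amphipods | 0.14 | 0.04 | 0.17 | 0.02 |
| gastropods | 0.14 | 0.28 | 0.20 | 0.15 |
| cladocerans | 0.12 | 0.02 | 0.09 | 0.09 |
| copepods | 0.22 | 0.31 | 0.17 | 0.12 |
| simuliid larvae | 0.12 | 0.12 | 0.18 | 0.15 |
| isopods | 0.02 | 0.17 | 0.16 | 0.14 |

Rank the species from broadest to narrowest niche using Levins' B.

Σp_Aᵢ² = 0.24² + 0.14² + 0.14² + 0.12² + 0.22² + 0.12² + 0.02² = 0.0576 + 0.0196 + 0.0196 + 0.0144 + 0.0484 + 0.0144 + 0.0004 = 0.1744
B_A = 1 / 0.1744 = 5.7339
Σp_Bᵢ² = 0.06² + 0.04² + 0.28² + 0.02² + 0.31² + 0.12² + 0.17² = 0.0036 + 0.0016 + 0.0784 + 0.0004 + 0.0961 + 0.0144 + 0.0289 = 0.2234
B_B = 1 / 0.2234 = 4.4763
Σp_Cᵢ² = 0.03² + 0.17² + 0.20² + 0.09² + 0.17² + 0.18² + 0.16² = 0.0009 + 0.0289 + 0.0400 + 0.0081 + 0.0289 + 0.0324 + 0.0256 = 0.1648
B_C = 1 / 0.1648 = 6.0680
Σp_Dᵢ² = 0.33² + 0.02² + 0.15² + 0.09² + 0.12² + 0.15² + 0.14² = 0.1089 + 0.0004 + 0.0225 + 0.0081 + 0.0144 + 0.0225 + 0.0196 = 0.1964
B_D = 1 / 0.1964 = 5.0916
Ranking by B (broadest → narrowest): Species C (6.07) > Species A (5.73) > Species D (5.09) > Species B (4.48)

Species C > Species A > Species D > Species B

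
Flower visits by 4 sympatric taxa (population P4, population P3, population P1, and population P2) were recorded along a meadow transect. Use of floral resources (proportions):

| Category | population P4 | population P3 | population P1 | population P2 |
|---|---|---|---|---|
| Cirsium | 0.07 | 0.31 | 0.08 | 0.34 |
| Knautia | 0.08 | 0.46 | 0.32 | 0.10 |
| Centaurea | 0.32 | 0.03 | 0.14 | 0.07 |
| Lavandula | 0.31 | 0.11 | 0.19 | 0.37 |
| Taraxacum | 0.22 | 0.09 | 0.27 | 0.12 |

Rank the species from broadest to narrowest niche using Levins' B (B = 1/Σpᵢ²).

population P1 > population P4 > population P2 > population P3

Σp_P4ᵢ² = 0.07² + 0.08² + 0.32² + 0.31² + 0.22² = 0.0049 + 0.0064 + 0.1024 + 0.0961 + 0.0484 = 0.2582
B_P4 = 1 / 0.2582 = 3.8730
Σp_P3ᵢ² = 0.31² + 0.46² + 0.03² + 0.11² + 0.09² = 0.0961 + 0.2116 + 0.0009 + 0.0121 + 0.0081 = 0.3288
B_P3 = 1 / 0.3288 = 3.0414
Σp_P1ᵢ² = 0.08² + 0.32² + 0.14² + 0.19² + 0.27² = 0.0064 + 0.1024 + 0.0196 + 0.0361 + 0.0729 = 0.2374
B_P1 = 1 / 0.2374 = 4.2123
Σp_P2ᵢ² = 0.34² + 0.10² + 0.07² + 0.37² + 0.12² = 0.1156 + 0.0100 + 0.0049 + 0.1369 + 0.0144 = 0.2818
B_P2 = 1 / 0.2818 = 3.5486
Ranking by B (broadest → narrowest): population P1 (4.21) > population P4 (3.87) > population P2 (3.55) > population P3 (3.04)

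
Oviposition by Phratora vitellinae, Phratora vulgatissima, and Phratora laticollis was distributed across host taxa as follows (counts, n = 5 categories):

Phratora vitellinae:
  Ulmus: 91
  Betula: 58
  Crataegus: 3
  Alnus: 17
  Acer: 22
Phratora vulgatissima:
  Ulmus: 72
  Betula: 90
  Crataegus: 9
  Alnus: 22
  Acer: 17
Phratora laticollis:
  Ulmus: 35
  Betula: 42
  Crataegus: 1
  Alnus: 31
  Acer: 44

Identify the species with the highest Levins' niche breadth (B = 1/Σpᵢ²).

Phratora laticollis

Proportions for Phratora vitellinae (n=191): 91/191=0.4764, 58/191=0.3037, 3/191=0.0157, 17/191=0.0890, 22/191=0.1152
Proportions for Phratora vulgatissima (n=210): 72/210=0.3429, 90/210=0.4286, 9/210=0.0429, 22/210=0.1048, 17/210=0.0810
Proportions for Phratora laticollis (n=153): 35/153=0.2288, 42/153=0.2745, 1/153=0.0065, 31/153=0.2026, 44/153=0.2876
Σp_viteᵢ² = 0.4764² + 0.3037² + 0.0157² + 0.0890² + 0.1152² = 0.226957 + 0.092234 + 0.000246 + 0.007921 + 0.013271 = 0.340629
B_vite = 1 / 0.340629 = 2.9357
Σp_vulgᵢ² = 0.3429² + 0.4286² + 0.0429² + 0.1048² + 0.0810² = 0.117580 + 0.183698 + 0.001840 + 0.010983 + 0.006561 = 0.320662
B_vulg = 1 / 0.320662 = 3.1185
Σp_latiᵢ² = 0.2288² + 0.2745² + 0.0065² + 0.2026² + 0.2876² = 0.052349 + 0.075350 + 0.000042 + 0.041047 + 0.082714 = 0.251502
B_lati = 1 / 0.251502 = 3.9761
Highest B → broadest niche (most generalist): Phratora laticollis (B = 3.98).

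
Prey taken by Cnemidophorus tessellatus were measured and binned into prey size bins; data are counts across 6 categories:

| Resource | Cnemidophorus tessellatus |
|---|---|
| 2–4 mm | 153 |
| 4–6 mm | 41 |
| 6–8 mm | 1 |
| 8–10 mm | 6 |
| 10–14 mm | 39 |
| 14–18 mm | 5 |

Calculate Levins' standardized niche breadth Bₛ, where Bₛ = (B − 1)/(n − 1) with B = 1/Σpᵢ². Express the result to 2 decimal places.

Proportions for Cnemidophorus tessellatus (n=245): 153/245=0.6245, 41/245=0.1673, 1/245=0.0041, 6/245=0.0245, 39/245=0.1592, 5/245=0.0204
Σpᵢ² = 0.6245² + 0.1673² + 0.0041² + 0.0245² + 0.1592² + 0.0204² = 0.390000 + 0.027989 + 0.000017 + 0.000600 + 0.025345 + 0.000416 = 0.444367
B = 1 / 0.444367 = 2.2504
Bₛ = (B − 1)/(n − 1) = (2.2504 − 1)/(6 − 1) = 1.2504/5 = 0.2501

0.25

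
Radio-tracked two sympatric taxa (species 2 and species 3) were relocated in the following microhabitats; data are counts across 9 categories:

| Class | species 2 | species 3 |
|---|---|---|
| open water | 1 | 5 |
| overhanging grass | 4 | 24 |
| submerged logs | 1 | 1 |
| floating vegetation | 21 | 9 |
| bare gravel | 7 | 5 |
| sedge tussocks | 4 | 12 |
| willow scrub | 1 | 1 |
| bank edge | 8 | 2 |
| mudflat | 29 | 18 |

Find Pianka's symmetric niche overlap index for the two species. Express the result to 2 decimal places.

0.70

Proportions for species 2 (n=76): 1/76=0.0132, 4/76=0.0526, 1/76=0.0132, 21/76=0.2763, 7/76=0.0921, 4/76=0.0526, 1/76=0.0132, 8/76=0.1053, 29/76=0.3816
Proportions for species 3 (n=77): 5/77=0.0649, 24/77=0.3117, 1/77=0.0130, 9/77=0.1169, 5/77=0.0649, 12/77=0.1558, 1/77=0.0130, 2/77=0.0260, 18/77=0.2338
Σ p₁ᵢp₂ᵢ = 0.000857 + 0.016395 + 0.000172 + 0.032299 + 0.005977 + 0.008195 + 0.000172 + 0.002738 + 0.089218 = 0.156023
Σp_1ᵢ² = 0.0132² + 0.0526² + 0.0132² + 0.2763² + 0.0921² + 0.0526² + 0.0132² + 0.1053² + 0.3816² = 0.000174 + 0.002767 + 0.000174 + 0.076342 + 0.008482 + 0.002767 + 0.000174 + 0.011088 + 0.145619 = 0.247587
Σp_2ᵢ² = 0.0649² + 0.3117² + 0.0130² + 0.1169² + 0.0649² + 0.1558² + 0.0130² + 0.0260² + 0.2338² = 0.004212 + 0.097157 + 0.000169 + 0.013666 + 0.004212 + 0.024274 + 0.000169 + 0.000676 + 0.054662 = 0.199197
O = 0.156023 / √(0.247587 × 0.199197) = 0.156023 / 0.2220779 = 0.7026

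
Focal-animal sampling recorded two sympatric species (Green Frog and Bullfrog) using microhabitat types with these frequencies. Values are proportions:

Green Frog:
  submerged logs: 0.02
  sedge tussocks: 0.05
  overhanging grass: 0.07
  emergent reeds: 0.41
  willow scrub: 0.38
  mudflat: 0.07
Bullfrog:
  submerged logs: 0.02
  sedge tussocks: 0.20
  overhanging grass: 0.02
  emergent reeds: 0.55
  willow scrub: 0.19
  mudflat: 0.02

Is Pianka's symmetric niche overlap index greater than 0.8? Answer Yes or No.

Yes

Σ p₁ᵢp₂ᵢ = 0.0004 + 0.0100 + 0.0014 + 0.2255 + 0.0722 + 0.0014 = 0.3109
Σp_1ᵢ² = 0.02² + 0.05² + 0.07² + 0.41² + 0.38² + 0.07² = 0.0004 + 0.0025 + 0.0049 + 0.1681 + 0.1444 + 0.0049 = 0.3252
Σp_2ᵢ² = 0.02² + 0.20² + 0.02² + 0.55² + 0.19² + 0.02² = 0.0004 + 0.0400 + 0.0004 + 0.3025 + 0.0361 + 0.0004 = 0.3798
O = 0.3109 / √(0.3252 × 0.3798) = 0.3109 / 0.35144 = 0.8846
O = 0.8846 > 0.8 → Yes.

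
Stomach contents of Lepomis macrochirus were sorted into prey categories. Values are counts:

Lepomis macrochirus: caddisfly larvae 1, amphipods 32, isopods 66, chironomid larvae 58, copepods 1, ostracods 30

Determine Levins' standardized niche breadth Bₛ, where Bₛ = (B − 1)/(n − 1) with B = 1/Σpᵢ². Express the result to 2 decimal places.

Proportions for Lepomis macrochirus (n=188): 1/188=0.0053, 32/188=0.1702, 66/188=0.3511, 58/188=0.3085, 1/188=0.0053, 30/188=0.1596
Σpᵢ² = 0.0053² + 0.1702² + 0.3511² + 0.3085² + 0.0053² + 0.1596² = 0.000028 + 0.028968 + 0.123271 + 0.095172 + 0.000028 + 0.025472 = 0.272939
B = 1 / 0.272939 = 3.6638
Bₛ = (B − 1)/(n − 1) = (3.6638 − 1)/(6 − 1) = 2.6638/5 = 0.5328

0.53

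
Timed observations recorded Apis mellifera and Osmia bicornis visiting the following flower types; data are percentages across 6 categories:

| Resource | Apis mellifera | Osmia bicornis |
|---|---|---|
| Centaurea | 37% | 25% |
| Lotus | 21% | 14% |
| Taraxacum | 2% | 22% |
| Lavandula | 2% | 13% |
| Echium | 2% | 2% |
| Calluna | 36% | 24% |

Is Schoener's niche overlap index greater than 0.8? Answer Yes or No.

Convert percentages to proportions (divide by 100).
Σ|p₁ᵢ − p₂ᵢ| = 0.12 + 0.07 + 0.20 + 0.11 + 0.00 + 0.12 = 0.62
D = 1 − ½ × 0.62 = 1 − 0.310 = 0.6900
D = 0.6900 < 0.8 → No.

No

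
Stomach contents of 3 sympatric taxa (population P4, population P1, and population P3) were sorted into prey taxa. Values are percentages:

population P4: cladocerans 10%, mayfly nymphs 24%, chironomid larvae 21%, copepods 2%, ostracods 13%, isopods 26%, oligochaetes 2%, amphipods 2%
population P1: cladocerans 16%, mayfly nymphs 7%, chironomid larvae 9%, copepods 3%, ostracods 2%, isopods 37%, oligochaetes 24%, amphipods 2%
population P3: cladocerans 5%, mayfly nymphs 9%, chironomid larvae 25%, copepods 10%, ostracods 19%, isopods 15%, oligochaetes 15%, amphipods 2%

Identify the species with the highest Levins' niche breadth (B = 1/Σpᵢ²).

population P3

Convert percentages to proportions (divide by 100).
Σp_P4ᵢ² = 0.10² + 0.24² + 0.21² + 0.02² + 0.13² + 0.26² + 0.02² + 0.02² = 0.0100 + 0.0576 + 0.0441 + 0.0004 + 0.0169 + 0.0676 + 0.0004 + 0.0004 = 0.1974
B_P4 = 1 / 0.1974 = 5.0659
Σp_P1ᵢ² = 0.16² + 0.07² + 0.09² + 0.03² + 0.02² + 0.37² + 0.24² + 0.02² = 0.0256 + 0.0049 + 0.0081 + 0.0009 + 0.0004 + 0.1369 + 0.0576 + 0.0004 = 0.2348
B_P1 = 1 / 0.2348 = 4.2589
Σp_P3ᵢ² = 0.05² + 0.09² + 0.25² + 0.10² + 0.19² + 0.15² + 0.15² + 0.02² = 0.0025 + 0.0081 + 0.0625 + 0.0100 + 0.0361 + 0.0225 + 0.0225 + 0.0004 = 0.1646
B_P3 = 1 / 0.1646 = 6.0753
Highest B → broadest niche (most generalist): population P3 (B = 6.08).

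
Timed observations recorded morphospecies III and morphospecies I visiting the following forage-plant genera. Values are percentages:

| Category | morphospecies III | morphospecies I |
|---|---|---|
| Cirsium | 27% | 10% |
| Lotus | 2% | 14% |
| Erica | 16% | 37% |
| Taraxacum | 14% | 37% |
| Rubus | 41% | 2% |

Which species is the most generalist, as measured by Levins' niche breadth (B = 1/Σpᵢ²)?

morphospecies III

Convert percentages to proportions (divide by 100).
Σp_IIIᵢ² = 0.27² + 0.02² + 0.16² + 0.14² + 0.41² = 0.0729 + 0.0004 + 0.0256 + 0.0196 + 0.1681 = 0.2866
B_III = 1 / 0.2866 = 3.4892
Σp_Iᵢ² = 0.10² + 0.14² + 0.37² + 0.37² + 0.02² = 0.0100 + 0.0196 + 0.1369 + 0.1369 + 0.0004 = 0.3038
B_I = 1 / 0.3038 = 3.2916
Highest B → broadest niche (most generalist): morphospecies III (B = 3.49).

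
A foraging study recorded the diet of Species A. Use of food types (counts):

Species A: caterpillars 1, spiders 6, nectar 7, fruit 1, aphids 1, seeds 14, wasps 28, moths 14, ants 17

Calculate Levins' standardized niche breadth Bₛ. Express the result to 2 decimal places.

0.51

Proportions for Species A (n=89): 1/89=0.0112, 6/89=0.0674, 7/89=0.0787, 1/89=0.0112, 1/89=0.0112, 14/89=0.1573, 28/89=0.3146, 14/89=0.1573, 17/89=0.1910
Σpᵢ² = 0.0112² + 0.0674² + 0.0787² + 0.0112² + 0.0112² + 0.1573² + 0.3146² + 0.1573² + 0.1910² = 0.000125 + 0.004543 + 0.006194 + 0.000125 + 0.000125 + 0.024743 + 0.098973 + 0.024743 + 0.036481 = 0.196052
B = 1 / 0.196052 = 5.1007
Bₛ = (B − 1)/(n − 1) = (5.1007 − 1)/(9 − 1) = 4.1007/8 = 0.5126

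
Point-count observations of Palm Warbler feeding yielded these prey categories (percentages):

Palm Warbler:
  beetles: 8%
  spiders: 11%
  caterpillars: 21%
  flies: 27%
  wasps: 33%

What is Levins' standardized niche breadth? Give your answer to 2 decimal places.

0.77

Convert percentages to proportions (divide by 100).
Σpᵢ² = 0.08² + 0.11² + 0.21² + 0.27² + 0.33² = 0.0064 + 0.0121 + 0.0441 + 0.0729 + 0.1089 = 0.2444
B = 1 / 0.2444 = 4.0917
Bₛ = (B − 1)/(n − 1) = (4.0917 − 1)/(5 − 1) = 3.0917/4 = 0.7729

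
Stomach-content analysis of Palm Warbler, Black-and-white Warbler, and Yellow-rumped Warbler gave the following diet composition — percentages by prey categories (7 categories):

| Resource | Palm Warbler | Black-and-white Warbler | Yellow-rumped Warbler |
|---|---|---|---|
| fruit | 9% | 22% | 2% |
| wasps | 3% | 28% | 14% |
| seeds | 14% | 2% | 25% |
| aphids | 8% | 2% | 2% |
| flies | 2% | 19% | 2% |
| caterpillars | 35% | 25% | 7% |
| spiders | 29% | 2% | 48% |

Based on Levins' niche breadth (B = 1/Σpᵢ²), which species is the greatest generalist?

Black-and-white Warbler

Convert percentages to proportions (divide by 100).
Σp_Palmᵢ² = 0.09² + 0.03² + 0.14² + 0.08² + 0.02² + 0.35² + 0.29² = 0.0081 + 0.0009 + 0.0196 + 0.0064 + 0.0004 + 0.1225 + 0.0841 = 0.2420
B_Palm = 1 / 0.2420 = 4.1322
Σp_Blacᵢ² = 0.22² + 0.28² + 0.02² + 0.02² + 0.19² + 0.25² + 0.02² = 0.0484 + 0.0784 + 0.0004 + 0.0004 + 0.0361 + 0.0625 + 0.0004 = 0.2266
B_Blac = 1 / 0.2266 = 4.4131
Σp_Yellᵢ² = 0.02² + 0.14² + 0.25² + 0.02² + 0.02² + 0.07² + 0.48² = 0.0004 + 0.0196 + 0.0625 + 0.0004 + 0.0004 + 0.0049 + 0.2304 = 0.3186
B_Yell = 1 / 0.3186 = 3.1387
Highest B → broadest niche (most generalist): Black-and-white Warbler (B = 4.41).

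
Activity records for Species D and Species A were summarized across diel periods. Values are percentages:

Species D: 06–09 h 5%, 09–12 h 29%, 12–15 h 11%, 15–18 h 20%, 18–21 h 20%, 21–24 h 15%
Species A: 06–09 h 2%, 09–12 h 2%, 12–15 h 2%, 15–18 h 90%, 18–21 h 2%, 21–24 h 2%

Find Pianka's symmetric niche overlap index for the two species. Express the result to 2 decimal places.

0.48

Convert percentages to proportions (divide by 100).
Σ p₁ᵢp₂ᵢ = 0.0010 + 0.0058 + 0.0022 + 0.1800 + 0.0040 + 0.0030 = 0.1960
Σp_1ᵢ² = 0.05² + 0.29² + 0.11² + 0.20² + 0.20² + 0.15² = 0.0025 + 0.0841 + 0.0121 + 0.0400 + 0.0400 + 0.0225 = 0.2012
Σp_2ᵢ² = 0.02² + 0.02² + 0.02² + 0.90² + 0.02² + 0.02² = 0.0004 + 0.0004 + 0.0004 + 0.8100 + 0.0004 + 0.0004 = 0.8120
O = 0.1960 / √(0.2012 × 0.8120) = 0.1960 / 0.40420 = 0.4849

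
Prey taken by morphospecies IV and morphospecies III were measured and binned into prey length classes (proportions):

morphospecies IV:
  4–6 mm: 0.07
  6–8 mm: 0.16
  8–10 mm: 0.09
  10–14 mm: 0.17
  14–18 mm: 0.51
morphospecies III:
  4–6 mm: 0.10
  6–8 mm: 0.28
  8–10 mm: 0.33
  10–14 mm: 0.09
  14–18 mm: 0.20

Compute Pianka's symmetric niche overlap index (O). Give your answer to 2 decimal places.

Σ p₁ᵢp₂ᵢ = 0.0070 + 0.0448 + 0.0297 + 0.0153 + 0.1020 = 0.1988
Σp_1ᵢ² = 0.07² + 0.16² + 0.09² + 0.17² + 0.51² = 0.0049 + 0.0256 + 0.0081 + 0.0289 + 0.2601 = 0.3276
Σp_2ᵢ² = 0.10² + 0.28² + 0.33² + 0.09² + 0.20² = 0.0100 + 0.0784 + 0.1089 + 0.0081 + 0.0400 = 0.2454
O = 0.1988 / √(0.3276 × 0.2454) = 0.1988 / 0.28354 = 0.7011

0.70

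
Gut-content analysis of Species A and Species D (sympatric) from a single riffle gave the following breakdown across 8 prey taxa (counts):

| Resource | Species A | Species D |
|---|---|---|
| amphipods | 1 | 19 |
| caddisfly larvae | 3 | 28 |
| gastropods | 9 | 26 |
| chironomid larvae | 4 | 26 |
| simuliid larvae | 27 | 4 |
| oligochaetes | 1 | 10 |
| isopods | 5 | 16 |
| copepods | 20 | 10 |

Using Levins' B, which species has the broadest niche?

Species D

Proportions for Species A (n=70): 1/70=0.0143, 3/70=0.0429, 9/70=0.1286, 4/70=0.0571, 27/70=0.3857, 1/70=0.0143, 5/70=0.0714, 20/70=0.2857
Proportions for Species D (n=139): 19/139=0.1367, 28/139=0.2014, 26/139=0.1871, 26/139=0.1871, 4/139=0.0288, 10/139=0.0719, 16/139=0.1151, 10/139=0.0719
Σp_Aᵢ² = 0.0143² + 0.0429² + 0.1286² + 0.0571² + 0.3857² + 0.0143² + 0.0714² + 0.2857² = 0.000204 + 0.001840 + 0.016538 + 0.003260 + 0.148764 + 0.000204 + 0.005098 + 0.081624 = 0.257532
B_A = 1 / 0.257532 = 3.8830
Σp_Dᵢ² = 0.1367² + 0.2014² + 0.1871² + 0.1871² + 0.0288² + 0.0719² + 0.1151² + 0.0719² = 0.018687 + 0.040562 + 0.035006 + 0.035006 + 0.000829 + 0.005170 + 0.013248 + 0.005170 = 0.153678
B_D = 1 / 0.153678 = 6.5071
Highest B → broadest niche (most generalist): Species D (B = 6.51).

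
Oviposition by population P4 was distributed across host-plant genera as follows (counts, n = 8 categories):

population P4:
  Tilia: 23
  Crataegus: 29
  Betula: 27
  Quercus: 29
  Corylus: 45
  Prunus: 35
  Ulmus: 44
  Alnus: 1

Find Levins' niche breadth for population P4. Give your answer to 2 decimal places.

6.68

Proportions for population P4 (n=233): 23/233=0.0987, 29/233=0.1245, 27/233=0.1159, 29/233=0.1245, 45/233=0.1931, 35/233=0.1502, 44/233=0.1888, 1/233=0.0043
Σpᵢ² = 0.0987² + 0.1245² + 0.1159² + 0.1245² + 0.1931² + 0.1502² + 0.1888² + 0.0043² = 0.009742 + 0.015500 + 0.013433 + 0.015500 + 0.037288 + 0.022560 + 0.035645 + 0.000018 = 0.149686
B = 1 / 0.149686 = 6.6807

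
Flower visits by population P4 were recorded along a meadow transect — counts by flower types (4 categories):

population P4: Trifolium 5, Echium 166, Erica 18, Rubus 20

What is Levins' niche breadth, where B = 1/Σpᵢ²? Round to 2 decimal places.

1.54

Proportions for population P4 (n=209): 5/209=0.0239, 166/209=0.7943, 18/209=0.0861, 20/209=0.0957
Σpᵢ² = 0.0239² + 0.7943² + 0.0861² + 0.0957² = 0.000571 + 0.630912 + 0.007413 + 0.009158 = 0.648054
B = 1 / 0.648054 = 1.5431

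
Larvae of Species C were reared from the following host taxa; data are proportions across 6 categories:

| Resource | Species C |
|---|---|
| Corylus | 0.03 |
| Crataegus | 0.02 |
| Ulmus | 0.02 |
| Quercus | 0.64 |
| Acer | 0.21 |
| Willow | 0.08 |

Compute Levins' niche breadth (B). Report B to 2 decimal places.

2.17

Σpᵢ² = 0.03² + 0.02² + 0.02² + 0.64² + 0.21² + 0.08² = 0.0009 + 0.0004 + 0.0004 + 0.4096 + 0.0441 + 0.0064 = 0.4618
B = 1 / 0.4618 = 2.1654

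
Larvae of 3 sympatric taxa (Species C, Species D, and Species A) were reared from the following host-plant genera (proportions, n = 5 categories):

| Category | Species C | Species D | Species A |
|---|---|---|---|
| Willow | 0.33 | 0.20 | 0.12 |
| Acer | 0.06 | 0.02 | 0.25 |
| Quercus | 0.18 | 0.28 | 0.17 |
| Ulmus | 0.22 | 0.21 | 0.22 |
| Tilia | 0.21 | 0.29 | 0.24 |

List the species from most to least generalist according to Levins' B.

Species A > Species C > Species D

Σp_Cᵢ² = 0.33² + 0.06² + 0.18² + 0.22² + 0.21² = 0.1089 + 0.0036 + 0.0324 + 0.0484 + 0.0441 = 0.2374
B_C = 1 / 0.2374 = 4.2123
Σp_Dᵢ² = 0.20² + 0.02² + 0.28² + 0.21² + 0.29² = 0.0400 + 0.0004 + 0.0784 + 0.0441 + 0.0841 = 0.2470
B_D = 1 / 0.2470 = 4.0486
Σp_Aᵢ² = 0.12² + 0.25² + 0.17² + 0.22² + 0.24² = 0.0144 + 0.0625 + 0.0289 + 0.0484 + 0.0576 = 0.2118
B_A = 1 / 0.2118 = 4.7214
Ranking by B (broadest → narrowest): Species A (4.72) > Species C (4.21) > Species D (4.05)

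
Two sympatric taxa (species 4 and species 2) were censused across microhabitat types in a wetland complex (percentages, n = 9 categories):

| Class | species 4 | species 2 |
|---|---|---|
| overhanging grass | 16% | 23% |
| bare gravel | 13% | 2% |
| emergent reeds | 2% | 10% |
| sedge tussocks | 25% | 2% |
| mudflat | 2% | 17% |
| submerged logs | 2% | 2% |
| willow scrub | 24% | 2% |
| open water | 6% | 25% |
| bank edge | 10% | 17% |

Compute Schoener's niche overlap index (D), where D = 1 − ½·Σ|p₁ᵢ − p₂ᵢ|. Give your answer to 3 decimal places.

0.440

Convert percentages to proportions (divide by 100).
Σ|p₁ᵢ − p₂ᵢ| = 0.07 + 0.11 + 0.08 + 0.23 + 0.15 + 0.00 + 0.22 + 0.19 + 0.07 = 1.12
D = 1 − ½ × 1.12 = 1 − 0.560 = 0.44000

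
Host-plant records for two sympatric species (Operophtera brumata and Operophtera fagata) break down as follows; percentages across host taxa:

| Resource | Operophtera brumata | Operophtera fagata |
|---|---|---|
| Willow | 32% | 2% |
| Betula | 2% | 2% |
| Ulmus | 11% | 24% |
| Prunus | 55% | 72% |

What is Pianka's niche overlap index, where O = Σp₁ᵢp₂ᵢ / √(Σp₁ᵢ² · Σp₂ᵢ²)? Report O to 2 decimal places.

Convert percentages to proportions (divide by 100).
Σ p₁ᵢp₂ᵢ = 0.0064 + 0.0004 + 0.0264 + 0.3960 = 0.4292
Σp_1ᵢ² = 0.32² + 0.02² + 0.11² + 0.55² = 0.1024 + 0.0004 + 0.0121 + 0.3025 = 0.4174
Σp_2ᵢ² = 0.02² + 0.02² + 0.24² + 0.72² = 0.0004 + 0.0004 + 0.0576 + 0.5184 = 0.5768
O = 0.4292 / √(0.4174 × 0.5768) = 0.4292 / 0.49067 = 0.8747

0.87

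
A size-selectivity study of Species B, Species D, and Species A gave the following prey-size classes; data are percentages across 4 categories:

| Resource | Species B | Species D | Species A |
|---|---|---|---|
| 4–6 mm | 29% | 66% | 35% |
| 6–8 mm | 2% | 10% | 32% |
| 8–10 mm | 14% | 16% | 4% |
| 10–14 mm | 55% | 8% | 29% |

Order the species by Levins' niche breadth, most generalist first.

Species A > Species B > Species D

Convert percentages to proportions (divide by 100).
Σp_Bᵢ² = 0.29² + 0.02² + 0.14² + 0.55² = 0.0841 + 0.0004 + 0.0196 + 0.3025 = 0.4066
B_B = 1 / 0.4066 = 2.4594
Σp_Dᵢ² = 0.66² + 0.10² + 0.16² + 0.08² = 0.4356 + 0.0100 + 0.0256 + 0.0064 = 0.4776
B_D = 1 / 0.4776 = 2.0938
Σp_Aᵢ² = 0.35² + 0.32² + 0.04² + 0.29² = 0.1225 + 0.1024 + 0.0016 + 0.0841 = 0.3106
B_A = 1 / 0.3106 = 3.2196
Ranking by B (broadest → narrowest): Species A (3.22) > Species B (2.46) > Species D (2.09)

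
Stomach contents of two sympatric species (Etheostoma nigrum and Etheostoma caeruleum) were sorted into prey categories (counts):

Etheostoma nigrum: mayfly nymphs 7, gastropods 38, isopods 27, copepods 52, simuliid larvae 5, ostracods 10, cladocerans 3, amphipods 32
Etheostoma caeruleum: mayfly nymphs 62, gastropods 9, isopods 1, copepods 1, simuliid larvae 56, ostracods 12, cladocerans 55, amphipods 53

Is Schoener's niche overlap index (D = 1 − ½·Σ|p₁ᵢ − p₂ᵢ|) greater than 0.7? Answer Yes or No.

No

Proportions for Etheostoma nigrum (n=174): 7/174=0.0402, 38/174=0.2184, 27/174=0.1552, 52/174=0.2989, 5/174=0.0287, 10/174=0.0575, 3/174=0.0172, 32/174=0.1839
Proportions for Etheostoma caeruleum (n=249): 62/249=0.2490, 9/249=0.0361, 1/249=0.0040, 1/249=0.0040, 56/249=0.2249, 12/249=0.0482, 55/249=0.2209, 53/249=0.2129
Σ|p₁ᵢ − p₂ᵢ| = 0.2088 + 0.1823 + 0.1512 + 0.2949 + 0.1962 + 0.0093 + 0.2037 + 0.0290 = 1.2754
D = 1 − ½ × 1.2754 = 1 − 0.63770 = 0.36230
D = 0.36230 < 0.7 → No.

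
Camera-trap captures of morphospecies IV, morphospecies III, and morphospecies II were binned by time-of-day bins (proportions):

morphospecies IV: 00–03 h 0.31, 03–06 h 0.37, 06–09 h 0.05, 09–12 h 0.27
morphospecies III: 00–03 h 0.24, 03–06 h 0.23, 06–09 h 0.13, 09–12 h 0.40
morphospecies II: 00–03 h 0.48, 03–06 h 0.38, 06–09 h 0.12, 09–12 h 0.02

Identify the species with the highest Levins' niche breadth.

morphospecies III

Σp_IVᵢ² = 0.31² + 0.37² + 0.05² + 0.27² = 0.0961 + 0.1369 + 0.0025 + 0.0729 = 0.3084
B_IV = 1 / 0.3084 = 3.2425
Σp_IIIᵢ² = 0.24² + 0.23² + 0.13² + 0.40² = 0.0576 + 0.0529 + 0.0169 + 0.1600 = 0.2874
B_III = 1 / 0.2874 = 3.4795
Σp_IIᵢ² = 0.48² + 0.38² + 0.12² + 0.02² = 0.2304 + 0.1444 + 0.0144 + 0.0004 = 0.3896
B_II = 1 / 0.3896 = 2.5667
Highest B → broadest niche (most generalist): morphospecies III (B = 3.48).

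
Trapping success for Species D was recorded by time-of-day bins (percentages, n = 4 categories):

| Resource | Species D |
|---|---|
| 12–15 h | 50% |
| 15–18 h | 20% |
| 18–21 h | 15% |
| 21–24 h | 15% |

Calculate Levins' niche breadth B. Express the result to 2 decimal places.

2.99

Convert percentages to proportions (divide by 100).
Σpᵢ² = 0.50² + 0.20² + 0.15² + 0.15² = 0.2500 + 0.0400 + 0.0225 + 0.0225 = 0.3350
B = 1 / 0.3350 = 2.9851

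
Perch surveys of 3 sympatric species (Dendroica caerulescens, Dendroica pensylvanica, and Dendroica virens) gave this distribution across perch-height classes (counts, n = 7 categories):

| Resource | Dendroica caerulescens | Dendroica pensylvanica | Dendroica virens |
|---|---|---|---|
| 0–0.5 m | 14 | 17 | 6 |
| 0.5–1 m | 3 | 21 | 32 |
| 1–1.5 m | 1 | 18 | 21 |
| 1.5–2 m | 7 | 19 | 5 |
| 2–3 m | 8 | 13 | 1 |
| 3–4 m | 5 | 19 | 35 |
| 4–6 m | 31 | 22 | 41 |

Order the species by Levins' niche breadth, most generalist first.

Proportions for Dendroica caerulescens (n=69): 14/69=0.2029, 3/69=0.0435, 1/69=0.0145, 7/69=0.1014, 8/69=0.1159, 5/69=0.0725, 31/69=0.4493
Proportions for Dendroica pensylvanica (n=129): 17/129=0.1318, 21/129=0.1628, 18/129=0.1395, 19/129=0.1473, 13/129=0.1008, 19/129=0.1473, 22/129=0.1705
Proportions for Dendroica virens (n=141): 6/141=0.0426, 32/141=0.2270, 21/141=0.1489, 5/141=0.0355, 1/141=0.0071, 35/141=0.2482, 41/141=0.2908
Σp_caerᵢ² = 0.2029² + 0.0435² + 0.0145² + 0.1014² + 0.1159² + 0.0725² + 0.4493² = 0.041168 + 0.001892 + 0.000210 + 0.010282 + 0.013433 + 0.005256 + 0.201870 = 0.274111
B_caer = 1 / 0.274111 = 3.6482
Σp_pensᵢ² = 0.1318² + 0.1628² + 0.1395² + 0.1473² + 0.1008² + 0.1473² + 0.1705² = 0.017371 + 0.026504 + 0.019460 + 0.021697 + 0.010161 + 0.021697 + 0.029070 = 0.145960
B_pens = 1 / 0.145960 = 6.8512
Σp_vireᵢ² = 0.0426² + 0.2270² + 0.1489² + 0.0355² + 0.0071² + 0.2482² + 0.2908² = 0.001815 + 0.051529 + 0.022171 + 0.001260 + 0.000050 + 0.061603 + 0.084565 = 0.222993
B_vire = 1 / 0.222993 = 4.4844
Ranking by B (broadest → narrowest): Dendroica pensylvanica (6.85) > Dendroica virens (4.48) > Dendroica caerulescens (3.65)

Dendroica pensylvanica > Dendroica virens > Dendroica caerulescens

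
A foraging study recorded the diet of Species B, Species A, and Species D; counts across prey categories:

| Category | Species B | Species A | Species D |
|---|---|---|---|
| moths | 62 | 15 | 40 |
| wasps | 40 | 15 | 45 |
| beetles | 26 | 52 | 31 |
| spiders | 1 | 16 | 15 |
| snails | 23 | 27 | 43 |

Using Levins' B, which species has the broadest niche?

Proportions for Species B (n=152): 62/152=0.4079, 40/152=0.2632, 26/152=0.1711, 1/152=0.0066, 23/152=0.1513
Proportions for Species A (n=125): 15/125=0.1200, 15/125=0.1200, 52/125=0.4160, 16/125=0.1280, 27/125=0.2160
Proportions for Species D (n=174): 40/174=0.2299, 45/174=0.2586, 31/174=0.1782, 15/174=0.0862, 43/174=0.2471
Σp_Bᵢ² = 0.4079² + 0.2632² + 0.1711² + 0.0066² + 0.1513² = 0.166382 + 0.069274 + 0.029275 + 0.000044 + 0.022892 = 0.287867
B_B = 1 / 0.287867 = 3.4738
Σp_Aᵢ² = 0.1200² + 0.1200² + 0.4160² + 0.1280² + 0.2160² = 0.014400 + 0.014400 + 0.173056 + 0.016384 + 0.046656 = 0.264896
B_A = 1 / 0.264896 = 3.7751
Σp_Dᵢ² = 0.2299² + 0.2586² + 0.1782² + 0.0862² + 0.2471² = 0.052854 + 0.066874 + 0.031755 + 0.007430 + 0.061058 = 0.219971
B_D = 1 / 0.219971 = 4.5461
Highest B → broadest niche (most generalist): Species D (B = 4.55).

Species D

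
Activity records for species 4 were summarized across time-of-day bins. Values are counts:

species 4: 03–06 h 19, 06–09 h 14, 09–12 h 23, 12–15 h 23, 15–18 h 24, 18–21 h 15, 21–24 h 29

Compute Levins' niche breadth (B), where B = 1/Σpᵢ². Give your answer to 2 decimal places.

Proportions for species 4 (n=147): 19/147=0.1293, 14/147=0.0952, 23/147=0.1565, 23/147=0.1565, 24/147=0.1633, 15/147=0.1020, 29/147=0.1973
Σpᵢ² = 0.1293² + 0.0952² + 0.1565² + 0.1565² + 0.1633² + 0.1020² + 0.1973² = 0.016718 + 0.009063 + 0.024492 + 0.024492 + 0.026667 + 0.010404 + 0.038927 = 0.150763
B = 1 / 0.150763 = 6.6329

6.63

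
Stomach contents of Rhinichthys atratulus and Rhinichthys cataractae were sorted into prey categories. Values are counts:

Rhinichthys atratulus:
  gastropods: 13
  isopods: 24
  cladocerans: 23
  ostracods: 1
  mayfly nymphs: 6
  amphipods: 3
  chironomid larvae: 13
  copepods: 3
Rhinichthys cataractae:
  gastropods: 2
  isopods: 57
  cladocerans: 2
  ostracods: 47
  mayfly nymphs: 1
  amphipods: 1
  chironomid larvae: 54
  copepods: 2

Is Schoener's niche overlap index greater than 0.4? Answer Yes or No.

Proportions for Rhinichthys atratulus (n=86): 13/86=0.1512, 24/86=0.2791, 23/86=0.2674, 1/86=0.0116, 6/86=0.0698, 3/86=0.0349, 13/86=0.1512, 3/86=0.0349
Proportions for Rhinichthys cataractae (n=166): 2/166=0.0120, 57/166=0.3434, 2/166=0.0120, 47/166=0.2831, 1/166=0.0060, 1/166=0.0060, 54/166=0.3253, 2/166=0.0120
Σ|p₁ᵢ − p₂ᵢ| = 0.1392 + 0.0643 + 0.2554 + 0.2715 + 0.0638 + 0.0289 + 0.1741 + 0.0229 = 1.0201
D = 1 − ½ × 1.0201 = 1 − 0.51005 = 0.48995
D = 0.48995 > 0.4 → Yes.

Yes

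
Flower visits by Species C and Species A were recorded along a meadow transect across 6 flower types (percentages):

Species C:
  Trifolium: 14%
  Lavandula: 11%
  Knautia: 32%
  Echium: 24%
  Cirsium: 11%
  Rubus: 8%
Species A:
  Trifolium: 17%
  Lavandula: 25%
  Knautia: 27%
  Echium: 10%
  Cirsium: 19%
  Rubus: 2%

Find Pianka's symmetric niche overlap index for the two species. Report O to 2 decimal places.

Convert percentages to proportions (divide by 100).
Σ p₁ᵢp₂ᵢ = 0.0238 + 0.0275 + 0.0864 + 0.0240 + 0.0209 + 0.0016 = 0.1842
Σp_1ᵢ² = 0.14² + 0.11² + 0.32² + 0.24² + 0.11² + 0.08² = 0.0196 + 0.0121 + 0.1024 + 0.0576 + 0.0121 + 0.0064 = 0.2102
Σp_2ᵢ² = 0.17² + 0.25² + 0.27² + 0.10² + 0.19² + 0.02² = 0.0289 + 0.0625 + 0.0729 + 0.0100 + 0.0361 + 0.0004 = 0.2108
O = 0.1842 / √(0.2102 × 0.2108) = 0.1842 / 0.21050 = 0.8751

0.88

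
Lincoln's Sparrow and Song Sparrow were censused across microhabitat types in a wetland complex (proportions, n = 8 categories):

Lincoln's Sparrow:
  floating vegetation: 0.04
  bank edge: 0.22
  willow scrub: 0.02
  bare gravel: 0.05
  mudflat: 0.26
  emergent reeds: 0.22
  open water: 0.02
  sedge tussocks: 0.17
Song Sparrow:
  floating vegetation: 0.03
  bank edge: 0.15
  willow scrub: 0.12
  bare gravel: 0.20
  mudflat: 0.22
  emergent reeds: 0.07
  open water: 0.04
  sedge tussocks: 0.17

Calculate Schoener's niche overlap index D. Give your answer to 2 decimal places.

0.73

Σ|p₁ᵢ − p₂ᵢ| = 0.01 + 0.07 + 0.10 + 0.15 + 0.04 + 0.15 + 0.02 + 0.00 = 0.54
D = 1 − ½ × 0.54 = 1 − 0.270 = 0.7300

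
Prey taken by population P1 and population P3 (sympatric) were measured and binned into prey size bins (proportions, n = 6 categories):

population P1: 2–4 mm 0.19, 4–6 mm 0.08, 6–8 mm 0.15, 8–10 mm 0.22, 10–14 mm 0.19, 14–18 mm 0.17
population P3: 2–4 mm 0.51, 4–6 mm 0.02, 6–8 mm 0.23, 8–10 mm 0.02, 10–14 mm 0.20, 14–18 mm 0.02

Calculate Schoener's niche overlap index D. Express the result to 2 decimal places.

Σ|p₁ᵢ − p₂ᵢ| = 0.32 + 0.06 + 0.08 + 0.20 + 0.01 + 0.15 = 0.82
D = 1 − ½ × 0.82 = 1 − 0.410 = 0.5900

0.59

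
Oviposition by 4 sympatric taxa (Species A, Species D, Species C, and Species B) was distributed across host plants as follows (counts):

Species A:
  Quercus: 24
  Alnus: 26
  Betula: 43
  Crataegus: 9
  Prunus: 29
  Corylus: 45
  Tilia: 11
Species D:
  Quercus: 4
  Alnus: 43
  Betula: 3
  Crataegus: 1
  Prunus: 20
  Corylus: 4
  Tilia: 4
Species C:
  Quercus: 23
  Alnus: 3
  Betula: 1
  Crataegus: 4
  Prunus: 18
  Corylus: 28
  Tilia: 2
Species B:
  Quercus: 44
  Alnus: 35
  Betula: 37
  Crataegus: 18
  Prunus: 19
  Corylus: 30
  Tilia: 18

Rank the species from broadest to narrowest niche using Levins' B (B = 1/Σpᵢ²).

Proportions for Species A (n=187): 24/187=0.1283, 26/187=0.1390, 43/187=0.2299, 9/187=0.0481, 29/187=0.1551, 45/187=0.2406, 11/187=0.0588
Proportions for Species D (n=79): 4/79=0.0506, 43/79=0.5443, 3/79=0.0380, 1/79=0.0127, 20/79=0.2532, 4/79=0.0506, 4/79=0.0506
Proportions for Species C (n=79): 23/79=0.2911, 3/79=0.0380, 1/79=0.0127, 4/79=0.0506, 18/79=0.2278, 28/79=0.3544, 2/79=0.0253
Proportions for Species B (n=201): 44/201=0.2189, 35/201=0.1741, 37/201=0.1841, 18/201=0.0896, 19/201=0.0945, 30/201=0.1493, 18/201=0.0896
Σp_Aᵢ² = 0.1283² + 0.1390² + 0.2299² + 0.0481² + 0.1551² + 0.2406² + 0.0588² = 0.016461 + 0.019321 + 0.052854 + 0.002314 + 0.024056 + 0.057888 + 0.003457 = 0.176351
B_A = 1 / 0.176351 = 5.6705
Σp_Dᵢ² = 0.0506² + 0.5443² + 0.0380² + 0.0127² + 0.2532² + 0.0506² + 0.0506² = 0.002560 + 0.296262 + 0.001444 + 0.000161 + 0.064110 + 0.002560 + 0.002560 = 0.369657
B_D = 1 / 0.369657 = 2.7052
Σp_Cᵢ² = 0.2911² + 0.0380² + 0.0127² + 0.0506² + 0.2278² + 0.3544² + 0.0253² = 0.084739 + 0.001444 + 0.000161 + 0.002560 + 0.051893 + 0.125599 + 0.000640 = 0.267036
B_C = 1 / 0.267036 = 3.7448
Σp_Bᵢ² = 0.2189² + 0.1741² + 0.1841² + 0.0896² + 0.0945² + 0.1493² + 0.0896² = 0.047917 + 0.030311 + 0.033893 + 0.008028 + 0.008930 + 0.022290 + 0.008028 = 0.159397
B_B = 1 / 0.159397 = 6.2736
Ranking by B (broadest → narrowest): Species B (6.27) > Species A (5.67) > Species C (3.74) > Species D (2.71)

Species B > Species A > Species C > Species D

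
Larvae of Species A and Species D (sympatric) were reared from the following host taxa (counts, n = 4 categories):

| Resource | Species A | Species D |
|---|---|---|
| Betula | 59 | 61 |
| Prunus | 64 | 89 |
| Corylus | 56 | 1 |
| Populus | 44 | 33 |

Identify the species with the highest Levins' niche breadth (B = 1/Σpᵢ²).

Proportions for Species A (n=223): 59/223=0.2646, 64/223=0.2870, 56/223=0.2511, 44/223=0.1973
Proportions for Species D (n=184): 61/184=0.3315, 89/184=0.4837, 1/184=0.0054, 33/184=0.1793
Σp_Aᵢ² = 0.2646² + 0.2870² + 0.2511² + 0.1973² = 0.070013 + 0.082369 + 0.063051 + 0.038927 = 0.254360
B_A = 1 / 0.254360 = 3.9314
Σp_Dᵢ² = 0.3315² + 0.4837² + 0.0054² + 0.1793² = 0.109892 + 0.233966 + 0.000029 + 0.032148 = 0.376035
B_D = 1 / 0.376035 = 2.6593
Highest B → broadest niche (most generalist): Species A (B = 3.93).

Species A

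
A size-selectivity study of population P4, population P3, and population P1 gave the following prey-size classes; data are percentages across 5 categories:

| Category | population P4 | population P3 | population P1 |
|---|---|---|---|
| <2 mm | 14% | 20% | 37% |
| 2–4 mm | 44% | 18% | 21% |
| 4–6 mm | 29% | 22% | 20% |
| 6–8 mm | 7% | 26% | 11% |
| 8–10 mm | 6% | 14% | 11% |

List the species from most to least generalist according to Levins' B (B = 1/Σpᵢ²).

population P3 > population P1 > population P4

Convert percentages to proportions (divide by 100).
Σp_P4ᵢ² = 0.14² + 0.44² + 0.29² + 0.07² + 0.06² = 0.0196 + 0.1936 + 0.0841 + 0.0049 + 0.0036 = 0.3058
B_P4 = 1 / 0.3058 = 3.2701
Σp_P3ᵢ² = 0.20² + 0.18² + 0.22² + 0.26² + 0.14² = 0.0400 + 0.0324 + 0.0484 + 0.0676 + 0.0196 = 0.2080
B_P3 = 1 / 0.2080 = 4.8077
Σp_P1ᵢ² = 0.37² + 0.21² + 0.20² + 0.11² + 0.11² = 0.1369 + 0.0441 + 0.0400 + 0.0121 + 0.0121 = 0.2452
B_P1 = 1 / 0.2452 = 4.0783
Ranking by B (broadest → narrowest): population P3 (4.81) > population P1 (4.08) > population P4 (3.27)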